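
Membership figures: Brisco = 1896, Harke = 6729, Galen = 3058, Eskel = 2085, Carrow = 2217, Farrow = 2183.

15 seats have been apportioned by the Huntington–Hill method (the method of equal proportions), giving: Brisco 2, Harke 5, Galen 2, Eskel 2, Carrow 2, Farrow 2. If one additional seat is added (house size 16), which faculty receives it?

Galen

Priority for the next seat is population ÷ (√(s·(s+1))).
Priorities: Brisco 774.039, Harke 1228.542, Galen 1248.423, Eskel 851.198, Carrow 905.086, Farrow 891.206.
Highest priority: Galen.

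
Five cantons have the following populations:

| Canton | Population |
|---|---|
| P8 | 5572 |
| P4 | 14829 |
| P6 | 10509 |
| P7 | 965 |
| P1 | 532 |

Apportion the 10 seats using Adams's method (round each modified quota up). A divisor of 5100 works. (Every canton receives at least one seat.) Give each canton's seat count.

P8: 2, P4: 3, P6: 3, P7: 1, P1: 1

With modified divisor 5100: modified quotas P8 1.093, P4 2.908, P6 2.061, P7 0.189, P1 0.104.
Rounding up: P8 2, P4 3, P6 3, P7 1, P1 1 (total 10).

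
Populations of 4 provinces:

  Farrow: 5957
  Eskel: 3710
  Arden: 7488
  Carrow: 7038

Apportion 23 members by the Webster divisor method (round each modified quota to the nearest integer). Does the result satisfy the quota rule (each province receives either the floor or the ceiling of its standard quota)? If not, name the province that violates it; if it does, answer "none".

none

Standard quotas: Farrow 5.663, Eskel 3.527, Arden 7.119, Carrow 6.691.
Webster allocation: Farrow 6, Eskel 3, Arden 7, Carrow 7.
Every allocation lies between the lower and upper quota.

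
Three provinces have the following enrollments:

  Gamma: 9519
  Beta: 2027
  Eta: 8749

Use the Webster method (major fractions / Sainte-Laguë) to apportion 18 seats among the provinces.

Standard divisor 20295/18 ≈ 1127.5; standard quotas: Gamma 8.443, Beta 1.798, Eta 7.760.
Rounding to the nearest integer gives Gamma 8, Beta 2, Eta 8 — total 18, matching the house size, so no adjustment is needed.

Gamma: 8, Beta: 2, Eta: 8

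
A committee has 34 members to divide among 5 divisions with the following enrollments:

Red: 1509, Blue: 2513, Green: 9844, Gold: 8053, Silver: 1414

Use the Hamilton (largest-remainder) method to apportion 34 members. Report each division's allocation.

Standard divisor: 23333 ÷ 34 ≈ 686.265.
Standard quotas: Red 2.1989, Blue 3.6619, Green 14.3443, Gold 11.7345, Silver 2.0604.
Lower quotas: Red 2, Blue 3, Green 14, Gold 11, Silver 2 (sum 32, leaving 2 seats).
Remainders in descending order: Gold 0.7345, Blue 0.6619, Green 0.3443, Red 0.1989, Silver 0.0604.
Largest remainders: Gold, Blue receive the extra seats.

Red 2; Blue 4; Green 14; Gold 12; Silver 2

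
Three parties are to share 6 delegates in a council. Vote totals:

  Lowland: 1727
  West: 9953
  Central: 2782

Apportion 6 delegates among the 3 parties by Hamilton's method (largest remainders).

Lowland=1, West=4, Central=1

Total 14462; standard divisor 14462/6 ≈ 2410.333.
Standard quotas: Lowland 0.7165, West 4.1293, Central 1.1542.
Lower quotas: Lowland 0, West 4, Central 1 (sum 5, leaving 1 seat).
Remainders in descending order: Lowland 0.7165, Central 0.1542, West 0.1293.
Largest remainder: Lowland receives the extra seat.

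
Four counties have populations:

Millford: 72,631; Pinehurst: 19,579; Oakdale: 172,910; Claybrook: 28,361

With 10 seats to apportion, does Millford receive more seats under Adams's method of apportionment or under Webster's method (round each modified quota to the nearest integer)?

Adams

Adams: Millford 3, Pinehurst 1, Oakdale 5, Claybrook 1.
Webster: Millford 2, Pinehurst 1, Oakdale 6, Claybrook 1.
Millford gets 3 under Adams and 2 under Webster.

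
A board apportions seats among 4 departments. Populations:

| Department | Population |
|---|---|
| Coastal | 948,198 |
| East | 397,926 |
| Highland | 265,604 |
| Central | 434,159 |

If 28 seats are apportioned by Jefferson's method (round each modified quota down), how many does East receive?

5

Standard divisor 2045887/28 ≈ 73067.393; standard quotas: Coastal 12.977, East 5.446, Highland 3.635, Central 5.942.
Rounding down gives 12, 5, 3, 5 = 25 seats, so the divisor must be adjusted.
With modified divisor 67100: modified quotas Coastal 14.131, East 5.930, Highland 3.958, Central 6.470.
Rounding down: Coastal 14, East 5, Highland 3, Central 6 (total 28).
East receives 5.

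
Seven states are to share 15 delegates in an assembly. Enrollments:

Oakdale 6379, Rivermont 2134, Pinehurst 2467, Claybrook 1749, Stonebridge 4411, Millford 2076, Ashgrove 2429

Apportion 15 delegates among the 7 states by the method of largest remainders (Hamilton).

Oakdale: 4, Rivermont: 2, Pinehurst: 2, Claybrook: 1, Stonebridge: 3, Millford: 1, Ashgrove: 2

Total 21645; standard divisor 21645/15 = 1443.
Standard quotas: Oakdale 4.4207, Rivermont 1.4789, Pinehurst 1.7096, Claybrook 1.2121, Stonebridge 3.0568, Millford 1.4387, Ashgrove 1.6833.
Lower quotas: Oakdale 4, Rivermont 1, Pinehurst 1, Claybrook 1, Stonebridge 3, Millford 1, Ashgrove 1 (sum 12, leaving 3 seats).
Remainders in descending order: Pinehurst 0.7096, Ashgrove 0.6833, Rivermont 0.4789, Millford 0.4387, Oakdale 0.4207, Claybrook 0.2121, Stonebridge 0.0568.
Largest remainders: Pinehurst, Ashgrove, Rivermont receive the extra seats.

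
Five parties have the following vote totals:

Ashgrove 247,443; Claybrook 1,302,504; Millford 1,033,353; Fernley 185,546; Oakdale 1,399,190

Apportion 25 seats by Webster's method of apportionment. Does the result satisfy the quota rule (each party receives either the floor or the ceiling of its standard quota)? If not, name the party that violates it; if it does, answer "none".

Standard quotas: Ashgrove 1.484, Claybrook 7.812, Millford 6.198, Fernley 1.113, Oakdale 8.392.
Webster allocation: Ashgrove 2, Claybrook 8, Millford 6, Fernley 1, Oakdale 8.
Every allocation lies between the lower and upper quota.

none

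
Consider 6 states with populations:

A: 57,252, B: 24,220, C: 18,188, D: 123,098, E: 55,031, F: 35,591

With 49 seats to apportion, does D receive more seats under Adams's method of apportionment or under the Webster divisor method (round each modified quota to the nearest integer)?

Webster

Adams: A 9, B 4, C 3, D 18, E 9, F 6.
Webster: A 9, B 4, C 3, D 19, E 9, F 5.
D gets 18 under Adams and 19 under Webster.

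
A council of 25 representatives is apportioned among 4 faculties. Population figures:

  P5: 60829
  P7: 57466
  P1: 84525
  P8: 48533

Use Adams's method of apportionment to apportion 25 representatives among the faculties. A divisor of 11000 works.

With modified divisor 11000: modified quotas P5 5.530, P7 5.224, P1 7.684, P8 4.412.
Rounding up: P5 6, P7 6, P1 8, P8 5 (total 25).

P5 6; P7 6; P1 8; P8 5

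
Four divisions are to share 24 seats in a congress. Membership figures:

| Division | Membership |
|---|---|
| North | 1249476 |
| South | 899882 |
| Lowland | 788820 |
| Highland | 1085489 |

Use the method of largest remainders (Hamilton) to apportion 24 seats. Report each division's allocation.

The standard divisor is 4023667/24 ≈ 167652.792.
Standard quotas: North 7.4528, South 5.3675, Lowland 4.7051, Highland 6.4746.
Lower quotas: North 7, South 5, Lowland 4, Highland 6 (sum 22, leaving 2 seats).
Remainders in descending order: Lowland 0.7051, Highland 0.4746, North 0.4528, South 0.3675.
Largest remainders: Lowland, Highland receive the extra seats.

North=7, South=5, Lowland=5, Highland=7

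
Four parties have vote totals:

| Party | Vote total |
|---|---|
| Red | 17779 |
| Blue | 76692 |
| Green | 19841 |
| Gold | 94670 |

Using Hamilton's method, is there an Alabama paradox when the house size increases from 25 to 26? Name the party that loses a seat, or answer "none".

At 25 seats: Red 2, Blue 9, Green 3, Gold 11.
At 26 seats: Red 2, Blue 10, Green 2, Gold 12.
Green drops from 3 to 2.

Green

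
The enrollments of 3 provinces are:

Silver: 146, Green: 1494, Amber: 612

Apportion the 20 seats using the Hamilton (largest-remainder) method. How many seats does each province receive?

The standard divisor is 2252/20 ≈ 112.6.
Standard quotas: Silver 1.297, Green 13.268, Amber 5.435.
Lower quotas: Silver 1, Green 13, Amber 5 (sum 19, leaving 1 seat).
Remainders in descending order: Amber 0.435, Silver 0.297, Green 0.268.
Largest remainder: Amber receives the extra seat.

Silver: 1; Green: 13; Amber: 6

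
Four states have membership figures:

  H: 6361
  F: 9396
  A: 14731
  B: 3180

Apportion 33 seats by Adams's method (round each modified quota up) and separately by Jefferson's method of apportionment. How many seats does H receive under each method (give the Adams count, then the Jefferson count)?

7 and 6

Adams: H 7, F 9, A 14, B 3.
Jefferson: H 6, F 9, A 15, B 3.
H gets 7 under Adams and 6 under Jefferson.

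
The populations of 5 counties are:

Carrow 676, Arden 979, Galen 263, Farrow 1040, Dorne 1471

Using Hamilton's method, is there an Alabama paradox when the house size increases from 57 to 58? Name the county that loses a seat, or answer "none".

At 57 seats: Carrow 9, Arden 13, Galen 3, Farrow 13, Dorne 19.
At 58 seats: Carrow 9, Arden 13, Galen 3, Farrow 14, Dorne 19.
No county's allocation decreased.

none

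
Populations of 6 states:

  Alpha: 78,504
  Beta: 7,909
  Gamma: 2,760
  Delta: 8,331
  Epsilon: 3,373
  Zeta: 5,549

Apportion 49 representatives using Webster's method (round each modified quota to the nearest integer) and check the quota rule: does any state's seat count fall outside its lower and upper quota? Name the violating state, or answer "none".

Standard quotas: Alpha 36.144, Beta 3.641, Gamma 1.271, Delta 3.836, Epsilon 1.553, Zeta 2.555.
Webster allocation: Alpha 35, Beta 4, Gamma 1, Delta 4, Epsilon 2, Zeta 3.
Alpha has quota 36.144 (lower 36, upper 37) but receives 35 — outside the quota interval.

Alpha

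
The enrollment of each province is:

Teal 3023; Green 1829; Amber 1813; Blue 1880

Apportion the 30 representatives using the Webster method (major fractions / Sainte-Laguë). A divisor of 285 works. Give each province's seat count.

Teal 11; Green 6; Amber 6; Blue 7

With modified divisor 285: modified quotas Teal 10.607, Green 6.418, Amber 6.361, Blue 6.596.
Rounding to the nearest integer: Teal 11, Green 6, Amber 6, Blue 7 (total 30).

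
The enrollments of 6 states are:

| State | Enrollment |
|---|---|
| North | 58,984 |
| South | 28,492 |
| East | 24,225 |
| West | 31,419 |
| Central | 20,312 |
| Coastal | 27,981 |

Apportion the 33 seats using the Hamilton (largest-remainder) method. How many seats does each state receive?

Total 191413; standard divisor 191413/33 ≈ 5800.394.
Standard quotas: North 10.1690, South 4.9121, East 4.1764, West 5.4167, Central 3.5018, Coastal 4.8240.
Lower quotas: North 10, South 4, East 4, West 5, Central 3, Coastal 4 (sum 30, leaving 3 seats).
Remainders in descending order: South 0.9121, Coastal 0.8240, Central 0.5018, West 0.4167, East 0.1764, North 0.1690.
The surplus seats go to South, Coastal, Central.

North 10, South 5, East 4, West 5, Central 4, Coastal 5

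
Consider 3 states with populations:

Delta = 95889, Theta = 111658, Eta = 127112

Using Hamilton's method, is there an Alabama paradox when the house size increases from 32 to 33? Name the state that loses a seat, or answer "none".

At 32 seats: Delta 9, Theta 11, Eta 12.
At 33 seats: Delta 9, Theta 11, Eta 13.
No state's allocation decreased.

none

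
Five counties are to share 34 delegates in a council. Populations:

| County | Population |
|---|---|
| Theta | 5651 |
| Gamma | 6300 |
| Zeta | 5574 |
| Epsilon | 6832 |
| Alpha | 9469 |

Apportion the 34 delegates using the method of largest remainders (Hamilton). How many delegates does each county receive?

Theta=6, Gamma=6, Zeta=6, Epsilon=7, Alpha=9

The standard divisor is 33826/34 ≈ 994.882.
Standard quotas: Theta 5.6801, Gamma 6.3324, Zeta 5.6027, Epsilon 6.8671, Alpha 9.5177.
Lower quotas: Theta 5, Gamma 6, Zeta 5, Epsilon 6, Alpha 9 (sum 31, leaving 3 seats).
Remainders in descending order: Epsilon 0.8671, Theta 0.6801, Zeta 0.6027, Alpha 0.5177, Gamma 0.3324.
The surplus seats go to Epsilon, Theta, Zeta.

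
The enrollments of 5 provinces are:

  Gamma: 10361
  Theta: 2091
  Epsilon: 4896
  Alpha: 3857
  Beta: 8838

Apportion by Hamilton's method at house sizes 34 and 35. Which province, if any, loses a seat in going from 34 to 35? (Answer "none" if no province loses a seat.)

At 34 seats: Gamma 12, Theta 2, Epsilon 6, Alpha 4, Beta 10.
At 35 seats: Gamma 12, Theta 2, Epsilon 6, Alpha 5, Beta 10.
No province's allocation decreased.

none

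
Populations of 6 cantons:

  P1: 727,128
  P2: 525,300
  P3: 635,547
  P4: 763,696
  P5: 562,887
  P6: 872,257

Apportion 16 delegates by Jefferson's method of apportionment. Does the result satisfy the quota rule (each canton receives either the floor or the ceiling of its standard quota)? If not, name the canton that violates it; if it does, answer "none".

Standard quotas: P1 2.847, P2 2.057, P3 2.488, P4 2.990, P5 2.204, P6 3.415.
Jefferson allocation: P1 3, P2 2, P3 2, P4 3, P5 2, P6 4.
Every allocation lies between the lower and upper quota.

none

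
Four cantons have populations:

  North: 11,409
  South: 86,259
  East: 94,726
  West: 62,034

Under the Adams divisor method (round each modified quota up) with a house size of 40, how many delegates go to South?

13

Standard divisor 254428/40 ≈ 6360.7; standard quotas: North 1.794, South 13.561, East 14.892, West 9.753.
Rounding up gives 2, 14, 15, 10 = 41 seats, so the divisor must be adjusted.
With modified divisor 6700: modified quotas North 1.703, South 12.874, East 14.138, West 9.259.
Rounding up: North 2, South 13, East 15, West 10 (total 40).
South receives 13.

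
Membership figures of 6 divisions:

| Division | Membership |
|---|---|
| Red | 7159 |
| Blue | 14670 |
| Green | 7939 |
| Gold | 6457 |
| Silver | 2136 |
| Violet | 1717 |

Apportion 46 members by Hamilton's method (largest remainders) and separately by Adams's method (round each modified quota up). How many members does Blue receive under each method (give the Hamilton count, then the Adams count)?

Hamilton: Red 8, Blue 17, Green 9, Gold 7, Silver 3, Violet 2.
Adams: Red 8, Blue 16, Green 9, Gold 8, Silver 3, Violet 2.
Blue gets 17 under Hamilton and 16 under Adams.

17 and 16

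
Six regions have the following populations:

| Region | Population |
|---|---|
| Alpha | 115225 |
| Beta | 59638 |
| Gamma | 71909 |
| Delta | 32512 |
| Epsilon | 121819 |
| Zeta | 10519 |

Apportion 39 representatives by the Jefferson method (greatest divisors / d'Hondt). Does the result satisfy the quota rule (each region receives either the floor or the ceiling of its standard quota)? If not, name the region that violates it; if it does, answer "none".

Standard quotas: Alpha 10.917, Beta 5.651, Gamma 6.813, Delta 3.080, Epsilon 11.542, Zeta 0.997.
Jefferson allocation: Alpha 11, Beta 5, Gamma 7, Delta 3, Epsilon 12, Zeta 1.
Every allocation lies between the lower and upper quota.

none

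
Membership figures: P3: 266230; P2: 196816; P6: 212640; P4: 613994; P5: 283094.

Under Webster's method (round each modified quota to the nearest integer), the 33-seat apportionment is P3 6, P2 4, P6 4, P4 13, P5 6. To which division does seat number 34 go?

P6

Priority for the next seat is population ÷ (current seats + 0.5).
Priorities: P3 40958.462, P2 43736.889, P6 47253.333, P4 45481.037, P5 43552.923.
Highest priority: P6.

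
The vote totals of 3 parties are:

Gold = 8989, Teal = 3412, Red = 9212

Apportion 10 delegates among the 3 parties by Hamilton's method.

Gold 4; Teal 2; Red 4

Standard divisor: 21613 ÷ 10 ≈ 2161.3.
Standard quotas: Gold 4.1591, Teal 1.5787, Red 4.2622.
Lower quotas: Gold 4, Teal 1, Red 4 (sum 9, leaving 1 seat).
Remainders in descending order: Teal 0.5787, Red 0.2622, Gold 0.1591.
The surplus seat goes to Teal.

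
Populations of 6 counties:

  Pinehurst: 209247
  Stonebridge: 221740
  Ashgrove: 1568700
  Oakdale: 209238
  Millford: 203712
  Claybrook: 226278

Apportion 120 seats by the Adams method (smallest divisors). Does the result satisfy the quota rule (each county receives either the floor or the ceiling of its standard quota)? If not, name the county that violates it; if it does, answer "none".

Standard quotas: Pinehurst 9.515, Stonebridge 10.083, Ashgrove 71.334, Oakdale 9.515, Millford 9.263, Claybrook 10.290.
Adams allocation: Pinehurst 10, Stonebridge 10, Ashgrove 70, Oakdale 10, Millford 10, Claybrook 10.
Ashgrove has quota 71.334 (lower 71, upper 72) but receives 70 — outside the quota interval.

Ashgrove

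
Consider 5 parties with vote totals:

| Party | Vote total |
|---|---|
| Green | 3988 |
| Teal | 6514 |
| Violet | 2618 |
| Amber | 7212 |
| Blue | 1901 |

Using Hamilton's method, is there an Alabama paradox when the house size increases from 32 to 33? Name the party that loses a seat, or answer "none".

At 32 seats: Green 6, Teal 9, Violet 4, Amber 10, Blue 3.
At 33 seats: Green 6, Teal 9, Violet 4, Amber 11, Blue 3.
No party's allocation decreased.

none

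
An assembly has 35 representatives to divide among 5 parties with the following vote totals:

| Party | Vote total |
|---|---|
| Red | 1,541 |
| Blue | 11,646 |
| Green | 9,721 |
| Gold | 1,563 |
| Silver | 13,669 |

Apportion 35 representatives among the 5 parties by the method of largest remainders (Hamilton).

Total 38140; standard divisor 38140/35 ≈ 1089.714.
Standard quotas: Red 1.4141, Blue 10.6872, Green 8.9207, Gold 1.4343, Silver 12.5437.
Lower quotas: Red 1, Blue 10, Green 8, Gold 1, Silver 12 (sum 32, leaving 3 seats).
Remainders in descending order: Green 0.9207, Blue 0.6872, Silver 0.5437, Gold 0.4343, Red 0.4141.
Largest remainders: Green, Blue, Silver receive the extra seats.

Red: 1, Blue: 11, Green: 9, Gold: 1, Silver: 13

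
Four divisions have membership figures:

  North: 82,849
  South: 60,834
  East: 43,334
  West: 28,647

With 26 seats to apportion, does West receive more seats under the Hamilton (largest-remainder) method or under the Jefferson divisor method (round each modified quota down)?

Hamilton: North 10, South 7, East 5, West 4.
Jefferson: North 10, South 8, East 5, West 3.
West gets 4 under Hamilton and 3 under Jefferson.

Hamilton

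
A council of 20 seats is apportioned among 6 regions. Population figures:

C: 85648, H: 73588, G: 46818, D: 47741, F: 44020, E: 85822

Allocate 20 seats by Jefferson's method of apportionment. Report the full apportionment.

Standard divisor 383637/20 ≈ 19181.85; standard quotas: C 4.465, H 3.836, G 2.441, D 2.489, F 2.295, E 4.474.
Rounding down gives 4, 3, 2, 2, 2, 4 = 17 seats, so the divisor must be adjusted.
With modified divisor 16500: modified quotas C 5.191, H 4.460, G 2.837, D 2.893, F 2.668, E 5.201.
Rounding down: C 5, H 4, G 2, D 2, F 2, E 5 (total 20).

C 5; H 4; G 2; D 2; F 2; E 5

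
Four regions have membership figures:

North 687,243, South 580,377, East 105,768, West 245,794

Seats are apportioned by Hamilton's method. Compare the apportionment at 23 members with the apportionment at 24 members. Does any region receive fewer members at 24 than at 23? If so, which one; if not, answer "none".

East

At 23 seats: North 10, South 8, East 2, West 3.
At 24 seats: North 10, South 9, East 1, West 4.
East drops from 2 to 1.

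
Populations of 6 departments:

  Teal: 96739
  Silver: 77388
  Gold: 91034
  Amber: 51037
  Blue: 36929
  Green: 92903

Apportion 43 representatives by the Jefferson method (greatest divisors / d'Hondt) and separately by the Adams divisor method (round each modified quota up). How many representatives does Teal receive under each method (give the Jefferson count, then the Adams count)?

Jefferson: Teal 10, Silver 7, Gold 9, Amber 5, Blue 3, Green 9.
Adams: Teal 9, Silver 7, Gold 9, Amber 5, Blue 4, Green 9.
Teal gets 10 under Jefferson and 9 under Adams.

10 and 9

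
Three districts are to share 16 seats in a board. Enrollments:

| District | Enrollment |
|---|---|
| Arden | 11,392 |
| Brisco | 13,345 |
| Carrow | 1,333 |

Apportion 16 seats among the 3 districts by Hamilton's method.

Arden 7, Brisco 8, Carrow 1

Total 26070; standard divisor 26070/16 ≈ 1629.375.
Standard quotas: Arden 6.9916, Brisco 8.1903, Carrow 0.8181.
Lower quotas: Arden 6, Brisco 8, Carrow 0 (sum 14, leaving 2 seats).
Remainders in descending order: Arden 0.9916, Carrow 0.8181, Brisco 0.1903.
Largest remainders: Arden, Carrow receive the extra seats.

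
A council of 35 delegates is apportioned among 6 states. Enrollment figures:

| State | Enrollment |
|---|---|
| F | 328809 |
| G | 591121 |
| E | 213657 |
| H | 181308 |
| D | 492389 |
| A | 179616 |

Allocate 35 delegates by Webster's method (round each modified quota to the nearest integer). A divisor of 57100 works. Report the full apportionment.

F 6, G 10, E 4, H 3, D 9, A 3

With modified divisor 57100: modified quotas F 5.758, G 10.352, E 3.742, H 3.175, D 8.623, A 3.146.
Rounding to the nearest integer: F 6, G 10, E 4, H 3, D 9, A 3 (total 35).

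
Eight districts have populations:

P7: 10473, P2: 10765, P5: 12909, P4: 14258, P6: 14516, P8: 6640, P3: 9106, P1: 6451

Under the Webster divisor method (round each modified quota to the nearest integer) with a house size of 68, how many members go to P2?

9

Standard divisor 85118/68 ≈ 1251.735; standard quotas: P7 8.367, P2 8.600, P5 10.313, P4 11.391, P6 11.597, P8 5.305, P3 7.275, P1 5.154.
Rounding to the nearest integer gives 8, 9, 10, 11, 12, 5, 7, 5 = 67 seats, so the divisor must be adjusted.
With modified divisor 1236: modified quotas P7 8.473, P2 8.710, P5 10.444, P4 11.536, P6 11.744, P8 5.372, P3 7.367, P1 5.219.
Rounding to the nearest integer: P7 8, P2 9, P5 10, P4 12, P6 12, P8 5, P3 7, P1 5 (total 68).
P2 receives 9.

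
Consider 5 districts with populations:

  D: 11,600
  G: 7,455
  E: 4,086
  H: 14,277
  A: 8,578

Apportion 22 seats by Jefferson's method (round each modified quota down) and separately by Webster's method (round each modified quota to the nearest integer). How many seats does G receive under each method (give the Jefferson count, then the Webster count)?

Jefferson: D 6, G 3, E 2, H 7, A 4.
Webster: D 5, G 4, E 2, H 7, A 4.
G gets 3 under Jefferson and 4 under Webster.

3 and 4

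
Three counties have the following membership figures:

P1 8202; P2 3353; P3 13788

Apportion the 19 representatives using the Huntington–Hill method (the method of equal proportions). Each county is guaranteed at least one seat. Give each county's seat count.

With divisor 1342: modified quotas P1 6.112, P2 2.499, P3 10.274.
Geometric-mean thresholds: P1 √(6·7)=6.481, P2 √(2·3)=2.449, P3 √(10·11)=10.488.
Each quota rounded against its threshold gives P1 6, P2 3, P3 10 (total 19).

P1 6, P2 3, P3 10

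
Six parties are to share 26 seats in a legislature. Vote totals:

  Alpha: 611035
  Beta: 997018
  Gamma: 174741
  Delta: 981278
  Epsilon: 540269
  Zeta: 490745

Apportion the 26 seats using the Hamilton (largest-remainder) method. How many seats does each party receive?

Total 3795086; standard divisor 3795086/26 ≈ 145964.846.
Standard quotas: Alpha 4.1862, Beta 6.8305, Gamma 1.1971, Delta 6.7227, Epsilon 3.7014, Zeta 3.3621.
Lower quotas: Alpha 4, Beta 6, Gamma 1, Delta 6, Epsilon 3, Zeta 3 (sum 23, leaving 3 seats).
Remainders in descending order: Beta 0.8305, Delta 0.7227, Epsilon 0.7014, Zeta 0.3621, Gamma 0.1971, Alpha 0.1862.
Largest remainders: Beta, Delta, Epsilon receive the extra seats.

Alpha: 4; Beta: 7; Gamma: 1; Delta: 7; Epsilon: 4; Zeta: 3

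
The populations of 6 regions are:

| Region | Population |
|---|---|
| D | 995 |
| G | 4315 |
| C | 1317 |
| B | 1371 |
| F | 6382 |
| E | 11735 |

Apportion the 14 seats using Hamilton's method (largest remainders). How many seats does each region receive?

D 1; G 2; C 1; B 1; F 3; E 6

The standard divisor is 26115/14 ≈ 1865.357.
Standard quotas: D 0.5334, G 2.3132, C 0.7060, B 0.7350, F 3.4213, E 6.2910.
Lower quotas: D 0, G 2, C 0, B 0, F 3, E 6 (sum 11, leaving 3 seats).
Remainders in descending order: B 0.7350, C 0.7060, D 0.5334, F 0.4213, G 0.3132, E 0.2910.
Largest remainders: B, C, D receive the extra seats.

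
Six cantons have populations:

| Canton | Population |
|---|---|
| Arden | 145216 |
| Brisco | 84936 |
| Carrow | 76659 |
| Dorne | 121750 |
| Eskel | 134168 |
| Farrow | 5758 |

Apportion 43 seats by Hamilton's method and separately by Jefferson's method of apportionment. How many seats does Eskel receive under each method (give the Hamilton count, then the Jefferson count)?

Hamilton: Arden 11, Brisco 6, Carrow 6, Dorne 9, Eskel 10, Farrow 1.
Jefferson: Arden 11, Brisco 6, Carrow 6, Dorne 9, Eskel 11, Farrow 0.
Eskel gets 10 under Hamilton and 11 under Jefferson.

10 and 11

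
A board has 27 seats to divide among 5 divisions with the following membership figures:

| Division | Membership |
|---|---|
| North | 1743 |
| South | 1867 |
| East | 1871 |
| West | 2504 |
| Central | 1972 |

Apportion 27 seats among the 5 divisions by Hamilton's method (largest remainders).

Total 9957; standard divisor 9957/27 ≈ 368.778.
Standard quotas: North 4.726, South 5.063, East 5.074, West 6.790, Central 5.347.
Lower quotas: North 4, South 5, East 5, West 6, Central 5 (sum 25, leaving 2 seats).
Remainders in descending order: West 0.790, North 0.726, Central 0.347, East 0.074, South 0.063.
The surplus seats go to West, North.

North 5, South 5, East 5, West 7, Central 5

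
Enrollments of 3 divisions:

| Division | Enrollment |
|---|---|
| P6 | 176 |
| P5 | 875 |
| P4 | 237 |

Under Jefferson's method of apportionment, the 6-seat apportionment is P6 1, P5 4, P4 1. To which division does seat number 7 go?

Priority for the next seat is population ÷ (current seats + 1).
Priorities: P6 88.000, P5 175.000, P4 118.500.
Highest priority: P5.

P5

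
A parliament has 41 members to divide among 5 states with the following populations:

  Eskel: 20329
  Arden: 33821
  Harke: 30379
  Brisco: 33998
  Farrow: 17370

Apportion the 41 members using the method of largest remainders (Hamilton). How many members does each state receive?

Eskel 6, Arden 10, Harke 9, Brisco 11, Farrow 5

Total 135897; standard divisor 135897/41 ≈ 3314.561.
Standard quotas: Eskel 6.1332, Arden 10.2038, Harke 9.1653, Brisco 10.2572, Farrow 5.2405.
Lower quotas: Eskel 6, Arden 10, Harke 9, Brisco 10, Farrow 5 (sum 40, leaving 1 seat).
Remainders in descending order: Brisco 0.2572, Farrow 0.2405, Arden 0.2038, Harke 0.1653, Eskel 0.1332.
Largest remainder: Brisco receives the extra seat.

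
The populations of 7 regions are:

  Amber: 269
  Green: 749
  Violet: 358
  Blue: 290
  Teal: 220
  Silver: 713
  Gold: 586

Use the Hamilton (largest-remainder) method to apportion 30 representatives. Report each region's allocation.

Amber=3, Green=7, Violet=3, Blue=3, Teal=2, Silver=7, Gold=5

Standard divisor: 3185 ÷ 30 ≈ 106.167.
Standard quotas: Amber 2.534, Green 7.055, Violet 3.372, Blue 2.732, Teal 2.072, Silver 6.716, Gold 5.520.
Lower quotas: Amber 2, Green 7, Violet 3, Blue 2, Teal 2, Silver 6, Gold 5 (sum 27, leaving 3 seats).
Remainders in descending order: Blue 0.732, Silver 0.716, Amber 0.534, Gold 0.520, Violet 0.372, Teal 0.072, Green 0.055.
Largest remainders: Blue, Silver, Amber receive the extra seats.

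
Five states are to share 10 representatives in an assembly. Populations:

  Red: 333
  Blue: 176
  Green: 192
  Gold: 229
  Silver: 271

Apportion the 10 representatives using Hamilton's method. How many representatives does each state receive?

Red 3, Blue 1, Green 2, Gold 2, Silver 2

Standard divisor: 1201 ÷ 10 ≈ 120.1.
Standard quotas: Red 2.773, Blue 1.465, Green 1.599, Gold 1.907, Silver 2.256.
Lower quotas: Red 2, Blue 1, Green 1, Gold 1, Silver 2 (sum 7, leaving 3 seats).
Remainders in descending order: Gold 0.907, Red 0.773, Green 0.599, Blue 0.465, Silver 0.256.
The surplus seats go to Gold, Red, Green.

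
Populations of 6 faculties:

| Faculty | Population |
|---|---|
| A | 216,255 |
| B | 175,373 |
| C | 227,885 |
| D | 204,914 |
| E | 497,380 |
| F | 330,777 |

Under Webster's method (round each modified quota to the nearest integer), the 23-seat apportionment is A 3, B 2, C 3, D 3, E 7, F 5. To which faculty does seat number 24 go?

B

Priority for the next seat is population ÷ (current seats + 0.5).
Priorities: A 61787.143, B 70149.200, C 65110.000, D 58546.857, E 66317.333, F 60141.273.
Highest priority: B.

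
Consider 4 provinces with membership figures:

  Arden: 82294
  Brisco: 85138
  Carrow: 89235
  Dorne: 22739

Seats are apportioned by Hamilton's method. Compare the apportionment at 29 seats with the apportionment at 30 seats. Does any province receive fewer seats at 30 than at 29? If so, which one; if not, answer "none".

none

At 29 seats: Arden 9, Brisco 9, Carrow 9, Dorne 2.
At 30 seats: Arden 9, Brisco 9, Carrow 10, Dorne 2.
No province's allocation decreased.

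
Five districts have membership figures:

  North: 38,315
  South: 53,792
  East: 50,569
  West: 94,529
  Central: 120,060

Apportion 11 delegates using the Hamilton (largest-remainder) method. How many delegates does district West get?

3

The standard divisor is 357265/11 ≈ 32478.636.
Standard quotas: North 1.1797, South 1.6562, East 1.5570, West 2.9105, Central 3.6966.
Lower quotas: North 1, South 1, East 1, West 2, Central 3 (sum 8, leaving 3 seats).
Remainders in descending order: West 0.9105, Central 0.6966, South 0.6562, East 0.5570, North 0.1797.
Largest remainders: West, Central, South receive the extra seats.
West receives 3.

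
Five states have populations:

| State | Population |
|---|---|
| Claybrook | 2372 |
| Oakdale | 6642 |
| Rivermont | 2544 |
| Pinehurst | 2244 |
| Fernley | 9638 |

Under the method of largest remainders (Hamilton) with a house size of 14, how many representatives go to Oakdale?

Standard divisor: 23440 ÷ 14 ≈ 1674.286.
Standard quotas: Claybrook 1.4167, Oakdale 3.9671, Rivermont 1.5195, Pinehurst 1.3403, Fernley 5.7565.
Lower quotas: Claybrook 1, Oakdale 3, Rivermont 1, Pinehurst 1, Fernley 5 (sum 11, leaving 3 seats).
Remainders in descending order: Oakdale 0.9671, Fernley 0.7565, Rivermont 0.5195, Claybrook 0.4167, Pinehurst 0.3403.
Largest remainders: Oakdale, Fernley, Rivermont receive the extra seats.
Oakdale receives 4.

4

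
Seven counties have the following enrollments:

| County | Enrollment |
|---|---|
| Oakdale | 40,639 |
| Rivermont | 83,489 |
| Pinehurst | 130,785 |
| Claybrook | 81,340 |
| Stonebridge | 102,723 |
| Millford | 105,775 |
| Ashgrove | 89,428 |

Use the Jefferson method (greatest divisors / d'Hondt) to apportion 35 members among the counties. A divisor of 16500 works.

Oakdale 2, Rivermont 5, Pinehurst 7, Claybrook 4, Stonebridge 6, Millford 6, Ashgrove 5

With modified divisor 16500: modified quotas Oakdale 2.463, Rivermont 5.060, Pinehurst 7.926, Claybrook 4.930, Stonebridge 6.226, Millford 6.411, Ashgrove 5.420.
Rounding down: Oakdale 2, Rivermont 5, Pinehurst 7, Claybrook 4, Stonebridge 6, Millford 6, Ashgrove 5 (total 35).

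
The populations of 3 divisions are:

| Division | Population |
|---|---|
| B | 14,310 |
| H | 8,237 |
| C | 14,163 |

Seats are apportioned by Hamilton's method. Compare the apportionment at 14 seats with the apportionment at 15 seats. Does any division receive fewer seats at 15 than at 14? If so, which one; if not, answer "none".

none

At 14 seats: B 6, H 3, C 5.
At 15 seats: B 6, H 3, C 6.
No division's allocation decreased.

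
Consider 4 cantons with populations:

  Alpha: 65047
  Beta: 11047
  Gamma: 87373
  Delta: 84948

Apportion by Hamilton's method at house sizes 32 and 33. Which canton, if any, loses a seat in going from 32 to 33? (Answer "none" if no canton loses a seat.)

At 32 seats: Alpha 8, Beta 2, Gamma 11, Delta 11.
At 33 seats: Alpha 9, Beta 1, Gamma 12, Delta 11.
Beta drops from 2 to 1.

Beta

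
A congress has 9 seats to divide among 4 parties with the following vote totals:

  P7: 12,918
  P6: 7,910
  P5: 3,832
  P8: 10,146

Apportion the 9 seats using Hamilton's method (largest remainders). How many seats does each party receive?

P7=3; P6=2; P5=1; P8=3

Total 34806; standard divisor 34806/9 ≈ 3867.333.
Standard quotas: P7 3.3403, P6 2.0453, P5 0.9909, P8 2.6235.
Lower quotas: P7 3, P6 2, P5 0, P8 2 (sum 7, leaving 2 seats).
Remainders in descending order: P5 0.9909, P8 0.6235, P7 0.3403, P6 0.0453.
The surplus seats go to P5, P8.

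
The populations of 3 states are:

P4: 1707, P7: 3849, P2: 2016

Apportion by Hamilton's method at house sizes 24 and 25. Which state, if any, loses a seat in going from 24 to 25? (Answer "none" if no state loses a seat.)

P4

At 24 seats: P4 6, P7 12, P2 6.
At 25 seats: P4 5, P7 13, P2 7.
P4 drops from 6 to 5.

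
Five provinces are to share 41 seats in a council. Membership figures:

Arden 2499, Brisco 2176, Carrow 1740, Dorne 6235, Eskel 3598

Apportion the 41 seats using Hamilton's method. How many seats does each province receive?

Arden 6, Brisco 6, Carrow 4, Dorne 16, Eskel 9

The standard divisor is 16248/41 ≈ 396.293.
Standard quotas: Arden 6.3059, Brisco 5.4909, Carrow 4.3907, Dorne 15.7333, Eskel 9.0791.
Lower quotas: Arden 6, Brisco 5, Carrow 4, Dorne 15, Eskel 9 (sum 39, leaving 2 seats).
Remainders in descending order: Dorne 0.7333, Brisco 0.4909, Carrow 0.3907, Arden 0.3059, Eskel 0.0791.
Largest remainders: Dorne, Brisco receive the extra seats.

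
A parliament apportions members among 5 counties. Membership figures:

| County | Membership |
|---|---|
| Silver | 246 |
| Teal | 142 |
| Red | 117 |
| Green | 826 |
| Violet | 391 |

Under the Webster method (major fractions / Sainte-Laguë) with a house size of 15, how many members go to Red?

Standard divisor 1722/15 ≈ 114.8; standard quotas: Silver 2.143, Teal 1.237, Red 1.019, Green 7.195, Violet 3.406.
Rounding to the nearest integer gives 2, 1, 1, 7, 3 = 14 seats, so the divisor must be adjusted.
With modified divisor 111: modified quotas Silver 2.216, Teal 1.279, Red 1.054, Green 7.441, Violet 3.523.
Rounding to the nearest integer: Silver 2, Teal 1, Red 1, Green 7, Violet 4 (total 15).
Red receives 1.

1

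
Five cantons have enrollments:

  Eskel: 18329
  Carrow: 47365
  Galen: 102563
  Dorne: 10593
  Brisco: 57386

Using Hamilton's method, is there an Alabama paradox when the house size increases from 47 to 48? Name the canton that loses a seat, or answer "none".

At 47 seats: Eskel 4, Carrow 10, Galen 20, Dorne 2, Brisco 11.
At 48 seats: Eskel 4, Carrow 9, Galen 21, Dorne 2, Brisco 12.
Carrow drops from 10 to 9.

Carrow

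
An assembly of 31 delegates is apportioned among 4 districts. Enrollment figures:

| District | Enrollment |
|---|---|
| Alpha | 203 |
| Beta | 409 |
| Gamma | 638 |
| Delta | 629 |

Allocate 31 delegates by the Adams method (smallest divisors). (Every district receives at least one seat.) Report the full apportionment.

Standard divisor 1879/31 ≈ 60.613; standard quotas: Alpha 3.349, Beta 6.748, Gamma 10.526, Delta 10.377.
Rounding up gives 4, 7, 11, 11 = 33 seats, so the divisor must be adjusted.
With modified divisor 66: modified quotas Alpha 3.076, Beta 6.197, Gamma 9.667, Delta 9.530.
Rounding up: Alpha 4, Beta 7, Gamma 10, Delta 10 (total 31).

Alpha: 4, Beta: 7, Gamma: 10, Delta: 10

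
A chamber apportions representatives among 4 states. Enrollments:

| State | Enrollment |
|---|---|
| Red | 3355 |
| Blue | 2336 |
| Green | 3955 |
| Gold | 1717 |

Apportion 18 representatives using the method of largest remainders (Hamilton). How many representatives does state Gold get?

3

Total 11363; standard divisor 11363/18 ≈ 631.278.
Standard quotas: Red 5.315, Blue 3.700, Green 6.265, Gold 2.720.
Lower quotas: Red 5, Blue 3, Green 6, Gold 2 (sum 16, leaving 2 seats).
Remainders in descending order: Gold 0.720, Blue 0.700, Red 0.315, Green 0.265.
Largest remainders: Gold, Blue receive the extra seats.
Gold receives 3.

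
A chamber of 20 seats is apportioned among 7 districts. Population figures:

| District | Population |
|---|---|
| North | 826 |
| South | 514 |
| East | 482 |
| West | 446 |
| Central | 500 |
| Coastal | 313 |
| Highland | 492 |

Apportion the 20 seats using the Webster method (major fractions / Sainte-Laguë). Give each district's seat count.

Standard divisor 3573/20 ≈ 178.65; standard quotas: North 4.624, South 2.877, East 2.698, West 2.497, Central 2.799, Coastal 1.752, Highland 2.754.
Rounding to the nearest integer gives 5, 3, 3, 2, 3, 2, 3 = 21 seats, so the divisor must be adjusted.
With modified divisor 190: modified quotas North 4.347, South 2.705, East 2.537, West 2.347, Central 2.632, Coastal 1.647, Highland 2.589.
Rounding to the nearest integer: North 4, South 3, East 3, West 2, Central 3, Coastal 2, Highland 3 (total 20).

North=4, South=3, East=3, West=2, Central=3, Coastal=2, Highland=3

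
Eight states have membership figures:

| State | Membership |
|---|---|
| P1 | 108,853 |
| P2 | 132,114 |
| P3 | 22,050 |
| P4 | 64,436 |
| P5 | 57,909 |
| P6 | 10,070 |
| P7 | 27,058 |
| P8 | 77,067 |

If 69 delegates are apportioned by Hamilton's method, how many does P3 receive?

The standard divisor is 499557/69 ≈ 7239.957.
Standard quotas: P1 15.0350, P2 18.2479, P3 3.0456, P4 8.9001, P5 7.9985, P6 1.3909, P7 3.7373, P8 10.6447.
Lower quotas: P1 15, P2 18, P3 3, P4 8, P5 7, P6 1, P7 3, P8 10 (sum 65, leaving 4 seats).
Remainders in descending order: P5 0.9985, P4 0.9001, P7 0.7373, P8 0.6447, P6 0.3909, P2 0.2479, P3 0.0456, P1 0.0350.
Largest remainders: P5, P4, P7, P8 receive the extra seats.
P3 receives 3.

3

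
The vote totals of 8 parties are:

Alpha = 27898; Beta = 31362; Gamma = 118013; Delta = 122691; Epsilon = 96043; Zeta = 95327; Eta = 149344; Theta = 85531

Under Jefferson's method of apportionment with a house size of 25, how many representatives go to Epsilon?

3

Standard divisor 726209/25 ≈ 29048.36; standard quotas: Alpha 0.960, Beta 1.080, Gamma 4.063, Delta 4.224, Epsilon 3.306, Zeta 3.282, Eta 5.141, Theta 2.944.
Rounding down gives 0, 1, 4, 4, 3, 3, 5, 2 = 22 seats, so the divisor must be adjusted.
With modified divisor 24700: modified quotas Alpha 1.129, Beta 1.270, Gamma 4.778, Delta 4.967, Epsilon 3.888, Zeta 3.859, Eta 6.046, Theta 3.463.
Rounding down: Alpha 1, Beta 1, Gamma 4, Delta 4, Epsilon 3, Zeta 3, Eta 6, Theta 3 (total 25).
Epsilon receives 3.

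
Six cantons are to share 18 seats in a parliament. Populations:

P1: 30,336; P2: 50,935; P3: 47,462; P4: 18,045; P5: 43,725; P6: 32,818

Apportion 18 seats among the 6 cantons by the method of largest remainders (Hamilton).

The standard divisor is 223321/18 ≈ 12406.722.
Standard quotas: P1 2.4451, P2 4.1054, P3 3.8255, P4 1.4545, P5 3.5243, P6 2.6452.
Lower quotas: P1 2, P2 4, P3 3, P4 1, P5 3, P6 2 (sum 15, leaving 3 seats).
Remainders in descending order: P3 0.8255, P6 0.6452, P5 0.5243, P4 0.4545, P1 0.4451, P2 0.1054.
The surplus seats go to P3, P6, P5.

P1: 2; P2: 4; P3: 4; P4: 1; P5: 4; P6: 3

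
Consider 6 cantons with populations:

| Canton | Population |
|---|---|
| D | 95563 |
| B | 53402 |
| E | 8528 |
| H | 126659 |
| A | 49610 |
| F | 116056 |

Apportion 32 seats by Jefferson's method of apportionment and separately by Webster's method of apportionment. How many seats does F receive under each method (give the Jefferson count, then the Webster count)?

9 and 8

Jefferson: D 7, B 4, E 0, H 9, A 3, F 9.
Webster: D 7, B 4, E 1, H 9, A 3, F 8.
F gets 9 under Jefferson and 8 under Webster.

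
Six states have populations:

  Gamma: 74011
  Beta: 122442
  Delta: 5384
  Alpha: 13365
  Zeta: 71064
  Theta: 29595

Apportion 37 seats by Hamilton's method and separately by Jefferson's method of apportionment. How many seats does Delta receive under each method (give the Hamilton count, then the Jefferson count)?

1 and 0

Hamilton: Gamma 9, Beta 14, Delta 1, Alpha 2, Zeta 8, Theta 3.
Jefferson: Gamma 9, Beta 15, Delta 0, Alpha 1, Zeta 9, Theta 3.
Delta gets 1 under Hamilton and 0 under Jefferson.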